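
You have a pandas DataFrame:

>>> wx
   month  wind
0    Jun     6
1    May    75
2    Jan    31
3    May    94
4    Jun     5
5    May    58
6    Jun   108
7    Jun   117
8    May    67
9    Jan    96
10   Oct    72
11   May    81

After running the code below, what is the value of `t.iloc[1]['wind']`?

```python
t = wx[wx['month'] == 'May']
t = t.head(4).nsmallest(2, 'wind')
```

filter rows where month == 'May':
   month  wind
1    May    75
3    May    94
5    May    58
8    May    67
11   May    81
take first 4 rows:
  month  wind
1   May    75
3   May    94
5   May    58
8   May    67
take 2 rows with smallest wind:
  month  wind
5   May    58
8   May    67

67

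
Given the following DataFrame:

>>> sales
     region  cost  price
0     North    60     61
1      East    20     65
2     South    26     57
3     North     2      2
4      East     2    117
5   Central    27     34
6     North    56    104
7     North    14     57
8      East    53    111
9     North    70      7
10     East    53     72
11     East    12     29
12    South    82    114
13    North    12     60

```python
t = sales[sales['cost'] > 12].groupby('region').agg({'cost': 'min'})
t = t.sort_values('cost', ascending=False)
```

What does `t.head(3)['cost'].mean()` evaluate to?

24.3333333333

filter rows where cost > 12:
     region  cost  price
0     North    60     61
1      East    20     65
2     South    26     57
5   Central    27     34
6     North    56    104
7     North    14     57
8      East    53    111
9     North    70      7
10     East    53     72
12    South    82    114
group by region, min of cost:
         cost
region       
Central    27
East       20
North      14
South      26
sort by cost descending:
         cost
region       
Central    27
South      26
East       20
North      14
take first 3 rows:
         cost
region       
Central    27
South      26
East       20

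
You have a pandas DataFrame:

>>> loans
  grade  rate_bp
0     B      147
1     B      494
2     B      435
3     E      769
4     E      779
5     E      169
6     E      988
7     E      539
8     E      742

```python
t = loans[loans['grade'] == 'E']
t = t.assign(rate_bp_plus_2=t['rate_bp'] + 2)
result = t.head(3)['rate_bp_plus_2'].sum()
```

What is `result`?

1723

filter rows where grade == 'E':
  grade  rate_bp
3     E      769
4     E      779
5     E      169
6     E      988
7     E      539
8     E      742
add column rate_bp_plus_2 = t['rate_bp'] + 2:
  grade  rate_bp  rate_bp_plus_2
3     E      769             771
4     E      779             781
5     E      169             171
6     E      988             990
7     E      539             541
8     E      742             744
take first 3 rows:
  grade  rate_bp  rate_bp_plus_2
3     E      769             771
4     E      779             781
5     E      169             171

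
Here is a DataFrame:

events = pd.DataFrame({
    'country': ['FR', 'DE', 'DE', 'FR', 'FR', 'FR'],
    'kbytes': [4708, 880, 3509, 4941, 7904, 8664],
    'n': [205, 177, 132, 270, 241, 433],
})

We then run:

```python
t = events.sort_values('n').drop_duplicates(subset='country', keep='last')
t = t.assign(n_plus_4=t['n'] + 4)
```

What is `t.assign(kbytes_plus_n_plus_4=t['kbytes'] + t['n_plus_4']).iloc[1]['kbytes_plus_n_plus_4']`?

9101

sort by n:
  country  kbytes    n
2      DE    3509  132
1      DE     880  177
0      FR    4708  205
4      FR    7904  241
3      FR    4941  270
5      FR    8664  433
drop duplicate country (keep=last):
  country  kbytes    n
1      DE     880  177
5      FR    8664  433
add column n_plus_4 = t['n'] + 4:
  country  kbytes    n  n_plus_4
1      DE     880  177       181
5      FR    8664  433       437
add column kbytes_plus_n_plus_4 = t['kbytes'] + t['n_plus_4']:
  country  kbytes    n  n_plus_4  kbytes_plus_n_plus_4
1      DE     880  177       181                  1061
5      FR    8664  433       437                  9101
So iloc[1]['kbytes_plus_n_plus_4'] = 9101.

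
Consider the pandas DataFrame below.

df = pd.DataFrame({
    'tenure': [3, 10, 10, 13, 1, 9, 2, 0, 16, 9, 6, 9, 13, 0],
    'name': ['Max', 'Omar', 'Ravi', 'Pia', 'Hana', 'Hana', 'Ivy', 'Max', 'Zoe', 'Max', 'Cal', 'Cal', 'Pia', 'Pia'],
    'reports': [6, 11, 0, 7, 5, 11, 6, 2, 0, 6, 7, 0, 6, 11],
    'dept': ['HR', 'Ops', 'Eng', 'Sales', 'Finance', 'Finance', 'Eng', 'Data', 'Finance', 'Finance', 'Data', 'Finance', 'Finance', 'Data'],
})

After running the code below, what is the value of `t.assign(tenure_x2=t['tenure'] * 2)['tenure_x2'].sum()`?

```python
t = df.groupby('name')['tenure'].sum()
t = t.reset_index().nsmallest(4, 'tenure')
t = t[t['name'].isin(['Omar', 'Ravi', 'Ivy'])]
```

group by name, sum of tenure:
name
Cal     15
Hana    10
Ivy      2
Max     12
Omar    10
Pia     26
Ravi    10
Zoe     16
Name: tenure, dtype: int64
reset_index():
   name  tenure
0   Cal      15
1  Hana      10
2   Ivy       2
3   Max      12
4  Omar      10
5   Pia      26
6  Ravi      10
7   Zoe      16
take 4 rows with smallest tenure:
   name  tenure
2   Ivy       2
1  Hana      10
4  Omar      10
6  Ravi      10
filter rows where name in ['Omar', 'Ravi', 'Ivy']:
   name  tenure
2   Ivy       2
4  Omar      10
6  Ravi      10
add column tenure_x2 = t['tenure'] * 2:
   name  tenure  tenure_x2
2   Ivy       2          4
4  Omar      10         20
6  Ravi      10         20
Taking the sum of column 'tenure_x2' gives 44.

44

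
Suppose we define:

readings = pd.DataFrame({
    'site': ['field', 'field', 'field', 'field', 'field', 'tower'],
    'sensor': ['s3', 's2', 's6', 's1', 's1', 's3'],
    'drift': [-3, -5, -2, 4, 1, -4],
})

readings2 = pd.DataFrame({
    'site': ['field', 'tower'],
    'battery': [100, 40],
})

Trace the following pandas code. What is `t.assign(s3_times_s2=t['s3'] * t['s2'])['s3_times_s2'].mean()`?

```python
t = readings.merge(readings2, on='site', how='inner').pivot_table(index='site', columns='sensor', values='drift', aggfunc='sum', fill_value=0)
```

7.5

merge on 'site' (how='inner') → 6 rows:
    site sensor  drift  battery
0  field     s3     -3      100
1  field     s2     -5      100
2  field     s6     -2      100
3  field     s1      4      100
4  field     s1      1      100
5  tower     s3     -4       40
pivot: rows=site, cols=sensor, sum(drift):
sensor  s1  s2  s3  s6
site                  
field    5  -5  -3  -2
tower    0   0  -4   0
add column s3_times_s2 = t['s3'] * t['s2']:
sensor  s1  s2  s3  s6  s3_times_s2
site                               
field    5  -5  -3  -2           15
tower    0   0  -4   0            0
Taking the mean of column 's3_times_s2' gives 7.5.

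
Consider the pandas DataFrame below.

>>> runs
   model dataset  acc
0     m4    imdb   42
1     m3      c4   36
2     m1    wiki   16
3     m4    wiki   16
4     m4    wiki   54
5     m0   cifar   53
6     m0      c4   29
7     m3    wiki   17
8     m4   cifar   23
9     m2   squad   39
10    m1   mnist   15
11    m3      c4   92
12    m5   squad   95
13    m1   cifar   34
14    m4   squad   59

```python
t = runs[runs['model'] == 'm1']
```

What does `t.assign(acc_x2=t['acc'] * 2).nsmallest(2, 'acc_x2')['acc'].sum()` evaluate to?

filter rows where model == 'm1':
   model dataset  acc
2     m1    wiki   16
10    m1   mnist   15
13    m1   cifar   34
add column acc_x2 = t['acc'] * 2:
   model dataset  acc  acc_x2
2     m1    wiki   16      32
10    m1   mnist   15      30
13    m1   cifar   34      68
take 2 rows with smallest acc_x2:
   model dataset  acc  acc_x2
10    m1   mnist   15      30
2     m1    wiki   16      32
Reading off the sum of column 'acc', we get 31.

31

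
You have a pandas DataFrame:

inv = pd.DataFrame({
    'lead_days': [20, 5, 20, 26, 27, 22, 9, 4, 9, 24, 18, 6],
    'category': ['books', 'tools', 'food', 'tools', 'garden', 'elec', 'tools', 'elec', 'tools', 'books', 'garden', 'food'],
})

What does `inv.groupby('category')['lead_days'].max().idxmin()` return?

group by category, max of lead_days:
category
books     24
elec      22
food      20
garden    27
tools     26
Name: lead_days, dtype: int64
Taking the label with the smallest value gives food.

food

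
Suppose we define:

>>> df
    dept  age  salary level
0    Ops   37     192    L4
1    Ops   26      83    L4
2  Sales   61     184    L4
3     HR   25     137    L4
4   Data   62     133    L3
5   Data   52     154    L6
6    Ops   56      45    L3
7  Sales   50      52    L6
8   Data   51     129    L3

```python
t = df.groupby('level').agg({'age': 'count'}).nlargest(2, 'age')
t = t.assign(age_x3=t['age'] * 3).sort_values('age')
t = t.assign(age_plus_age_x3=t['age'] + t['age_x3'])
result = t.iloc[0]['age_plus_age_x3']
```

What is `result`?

12

group by level, count of age:
       age
level     
L3       3
L4       4
L6       2
take 2 rows with largest age:
       age
level     
L4       4
L3       3
add column age_x3 = t['age'] * 3:
       age  age_x3
level             
L4       4      12
L3       3       9
sort by age:
       age  age_x3
level             
L3       3       9
L4       4      12
add column age_plus_age_x3 = t['age'] + t['age_x3']:
       age  age_x3  age_plus_age_x3
level                              
L3       3       9               12
L4       4      12               16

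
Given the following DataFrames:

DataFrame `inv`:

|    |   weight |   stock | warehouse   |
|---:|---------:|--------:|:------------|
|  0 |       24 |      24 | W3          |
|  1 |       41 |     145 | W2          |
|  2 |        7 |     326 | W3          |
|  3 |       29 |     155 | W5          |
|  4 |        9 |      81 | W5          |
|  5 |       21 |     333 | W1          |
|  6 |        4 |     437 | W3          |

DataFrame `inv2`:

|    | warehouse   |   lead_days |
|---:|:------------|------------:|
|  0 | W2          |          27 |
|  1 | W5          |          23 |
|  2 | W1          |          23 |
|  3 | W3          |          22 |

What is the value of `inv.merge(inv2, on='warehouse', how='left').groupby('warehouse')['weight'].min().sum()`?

merge on 'warehouse' (how='left') → 7 rows:
   weight  stock warehouse  lead_days
0      24     24        W3         22
1      41    145        W2         27
2       7    326        W3         22
3      29    155        W5         23
4       9     81        W5         23
5      21    333        W1         23
6       4    437        W3         22
group by warehouse, min of weight:
warehouse
W1    21
W2    41
W3     4
W5     9
Name: weight, dtype: int64
Taking the sum of the resulting series gives 75.

75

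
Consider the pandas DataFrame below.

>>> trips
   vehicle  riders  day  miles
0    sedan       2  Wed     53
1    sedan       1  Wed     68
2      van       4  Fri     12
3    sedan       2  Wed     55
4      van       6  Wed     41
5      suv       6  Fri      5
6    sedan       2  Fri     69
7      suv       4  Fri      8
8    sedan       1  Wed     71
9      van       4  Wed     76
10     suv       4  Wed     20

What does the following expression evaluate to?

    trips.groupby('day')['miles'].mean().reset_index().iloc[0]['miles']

23.5

group by day, mean of miles:
day
Fri    23.500000
Wed    54.857143
Name: miles, dtype: float64
reset_index():
   day      miles
0  Fri  23.500000
1  Wed  54.857143
Hence 23.5.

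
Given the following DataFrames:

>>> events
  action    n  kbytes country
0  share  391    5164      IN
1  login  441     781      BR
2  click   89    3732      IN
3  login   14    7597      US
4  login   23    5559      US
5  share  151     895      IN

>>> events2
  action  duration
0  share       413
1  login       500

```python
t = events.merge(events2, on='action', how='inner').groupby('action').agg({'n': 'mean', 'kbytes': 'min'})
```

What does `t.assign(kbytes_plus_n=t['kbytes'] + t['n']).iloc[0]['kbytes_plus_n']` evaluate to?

940.333333333

merge on 'action' (how='inner') → 5 rows:
  action    n  kbytes country  duration
0  share  391    5164      IN       413
1  login  441     781      BR       500
2  login   14    7597      US       500
3  login   23    5559      US       500
4  share  151     895      IN       413
group by action: mean(n), min(kbytes):
                 n  kbytes
action                    
login   159.333333     781
share   271.000000     895
add column kbytes_plus_n = t['kbytes'] + t['n']:
                 n  kbytes  kbytes_plus_n
action                                   
login   159.333333     781     940.333333
share   271.000000     895    1166.000000
The value at position 0, column 'kbytes_plus_n' is 940.333333333.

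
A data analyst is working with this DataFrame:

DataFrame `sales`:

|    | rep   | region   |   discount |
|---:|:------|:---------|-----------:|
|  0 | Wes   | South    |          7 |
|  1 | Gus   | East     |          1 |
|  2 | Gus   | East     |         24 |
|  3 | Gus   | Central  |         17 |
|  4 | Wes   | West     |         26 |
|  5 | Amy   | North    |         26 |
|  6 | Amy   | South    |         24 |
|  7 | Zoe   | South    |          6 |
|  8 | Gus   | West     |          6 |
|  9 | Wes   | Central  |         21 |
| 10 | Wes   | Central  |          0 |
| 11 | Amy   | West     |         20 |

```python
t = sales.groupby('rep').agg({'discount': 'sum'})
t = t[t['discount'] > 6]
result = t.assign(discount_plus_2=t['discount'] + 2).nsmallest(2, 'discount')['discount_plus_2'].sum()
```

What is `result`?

106

group by rep, sum of discount:
     discount
rep          
Amy        70
Gus        48
Wes        54
Zoe         6
filter rows where discount > 6:
     discount
rep          
Amy        70
Gus        48
Wes        54
add column discount_plus_2 = t['discount'] + 2:
     discount  discount_plus_2
rep                           
Amy        70               72
Gus        48               50
Wes        54               56
take 2 rows with smallest discount:
     discount  discount_plus_2
rep                           
Gus        48               50
Wes        54               56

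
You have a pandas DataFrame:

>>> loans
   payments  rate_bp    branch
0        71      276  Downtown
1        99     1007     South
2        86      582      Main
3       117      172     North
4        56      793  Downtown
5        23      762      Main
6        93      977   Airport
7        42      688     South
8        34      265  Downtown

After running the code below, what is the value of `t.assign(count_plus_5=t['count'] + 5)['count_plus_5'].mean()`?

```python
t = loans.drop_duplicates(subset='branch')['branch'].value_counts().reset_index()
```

6.0

drop duplicate branch (keep=first):
   payments  rate_bp    branch
0        71      276  Downtown
1        99     1007     South
2        86      582      Main
3       117      172     North
6        93      977   Airport
value_counts of branch:
branch
Downtown    1
South       1
Main        1
North       1
Airport     1
Name: count, dtype: int64
reset_index():
     branch  count
0  Downtown      1
1     South      1
2      Main      1
3     North      1
4   Airport      1
add column count_plus_5 = t['count'] + 5:
     branch  count  count_plus_5
0  Downtown      1             6
1     South      1             6
2      Main      1             6
3     North      1             6
4   Airport      1             6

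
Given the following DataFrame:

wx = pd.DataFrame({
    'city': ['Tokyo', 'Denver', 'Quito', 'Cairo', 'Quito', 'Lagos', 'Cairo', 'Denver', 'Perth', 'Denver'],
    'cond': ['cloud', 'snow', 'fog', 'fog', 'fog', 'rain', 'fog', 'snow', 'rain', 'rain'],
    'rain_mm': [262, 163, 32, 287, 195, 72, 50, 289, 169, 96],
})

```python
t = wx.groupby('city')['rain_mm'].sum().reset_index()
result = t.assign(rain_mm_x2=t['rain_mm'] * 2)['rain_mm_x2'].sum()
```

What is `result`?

3230

group by city, sum of rain_mm:
city
Cairo     337
Denver    548
Lagos      72
Perth     169
Quito     227
Tokyo     262
Name: rain_mm, dtype: int64
reset_index():
     city  rain_mm
0   Cairo      337
1  Denver      548
2   Lagos       72
3   Perth      169
4   Quito      227
5   Tokyo      262
add column rain_mm_x2 = t['rain_mm'] * 2:
     city  rain_mm  rain_mm_x2
0   Cairo      337         674
1  Denver      548        1096
2   Lagos       72         144
3   Perth      169         338
4   Quito      227         454
5   Tokyo      262         524
The sum of column 'rain_mm_x2' is 3230.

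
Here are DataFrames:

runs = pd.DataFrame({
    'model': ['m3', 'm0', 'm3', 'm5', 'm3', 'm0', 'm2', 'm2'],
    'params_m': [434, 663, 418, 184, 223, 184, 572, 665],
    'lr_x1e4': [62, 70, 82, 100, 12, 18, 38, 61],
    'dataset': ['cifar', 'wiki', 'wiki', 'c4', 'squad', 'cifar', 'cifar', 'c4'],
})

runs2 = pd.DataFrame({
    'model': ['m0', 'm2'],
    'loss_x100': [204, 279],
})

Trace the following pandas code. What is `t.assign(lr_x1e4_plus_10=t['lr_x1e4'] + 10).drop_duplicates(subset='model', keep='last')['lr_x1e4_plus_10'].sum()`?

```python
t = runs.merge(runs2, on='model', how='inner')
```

99

merge on 'model' (how='inner') → 4 rows:
  model  params_m  lr_x1e4 dataset  loss_x100
0    m0       663       70    wiki        204
1    m0       184       18   cifar        204
2    m2       572       38   cifar        279
3    m2       665       61      c4        279
add column lr_x1e4_plus_10 = t['lr_x1e4'] + 10:
  model  params_m  lr_x1e4 dataset  loss_x100  lr_x1e4_plus_10
0    m0       663       70    wiki        204               80
1    m0       184       18   cifar        204               28
2    m2       572       38   cifar        279               48
3    m2       665       61      c4        279               71
drop duplicate model (keep=last):
  model  params_m  lr_x1e4 dataset  loss_x100  lr_x1e4_plus_10
1    m0       184       18   cifar        204               28
3    m2       665       61      c4        279               71
Hence 99.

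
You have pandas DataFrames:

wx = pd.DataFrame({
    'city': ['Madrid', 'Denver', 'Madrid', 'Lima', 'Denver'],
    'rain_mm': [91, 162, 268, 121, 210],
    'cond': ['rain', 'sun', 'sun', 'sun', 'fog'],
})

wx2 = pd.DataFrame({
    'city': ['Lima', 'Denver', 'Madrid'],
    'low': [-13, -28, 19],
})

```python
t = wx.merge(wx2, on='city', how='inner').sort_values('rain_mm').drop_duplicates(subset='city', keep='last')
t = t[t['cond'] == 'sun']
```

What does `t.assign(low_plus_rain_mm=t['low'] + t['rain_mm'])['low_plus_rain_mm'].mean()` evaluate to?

merge on 'city' (how='inner') → 5 rows:
     city  rain_mm  cond  low
0  Madrid       91  rain   19
1  Denver      162   sun  -28
2  Madrid      268   sun   19
3    Lima      121   sun  -13
4  Denver      210   fog  -28
sort by rain_mm:
     city  rain_mm  cond  low
0  Madrid       91  rain   19
3    Lima      121   sun  -13
1  Denver      162   sun  -28
4  Denver      210   fog  -28
2  Madrid      268   sun   19
drop duplicate city (keep=last):
     city  rain_mm cond  low
3    Lima      121  sun  -13
4  Denver      210  fog  -28
2  Madrid      268  sun   19
filter rows where cond == 'sun':
     city  rain_mm cond  low
3    Lima      121  sun  -13
2  Madrid      268  sun   19
add column low_plus_rain_mm = t['low'] + t['rain_mm']:
     city  rain_mm cond  low  low_plus_rain_mm
3    Lima      121  sun  -13               108
2  Madrid      268  sun   19               287

197.5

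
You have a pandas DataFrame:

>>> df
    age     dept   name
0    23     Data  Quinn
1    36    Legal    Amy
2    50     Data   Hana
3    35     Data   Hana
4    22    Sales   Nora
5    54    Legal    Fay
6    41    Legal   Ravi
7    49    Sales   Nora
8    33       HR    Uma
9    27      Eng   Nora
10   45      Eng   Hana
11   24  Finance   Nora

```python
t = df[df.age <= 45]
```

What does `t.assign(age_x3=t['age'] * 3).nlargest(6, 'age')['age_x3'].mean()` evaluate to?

108.5

filter rows where age <= 45:
    age     dept   name
0    23     Data  Quinn
1    36    Legal    Amy
3    35     Data   Hana
4    22    Sales   Nora
6    41    Legal   Ravi
8    33       HR    Uma
9    27      Eng   Nora
10   45      Eng   Hana
11   24  Finance   Nora
add column age_x3 = t['age'] * 3:
    age     dept   name  age_x3
0    23     Data  Quinn      69
1    36    Legal    Amy     108
3    35     Data   Hana     105
4    22    Sales   Nora      66
6    41    Legal   Ravi     123
8    33       HR    Uma      99
9    27      Eng   Nora      81
10   45      Eng   Hana     135
11   24  Finance   Nora      72
take 6 rows with largest age:
    age   dept  name  age_x3
10   45    Eng  Hana     135
6    41  Legal  Ravi     123
1    36  Legal   Amy     108
3    35   Data  Hana     105
8    33     HR   Uma      99
9    27    Eng  Nora      81
So mean() = 108.5.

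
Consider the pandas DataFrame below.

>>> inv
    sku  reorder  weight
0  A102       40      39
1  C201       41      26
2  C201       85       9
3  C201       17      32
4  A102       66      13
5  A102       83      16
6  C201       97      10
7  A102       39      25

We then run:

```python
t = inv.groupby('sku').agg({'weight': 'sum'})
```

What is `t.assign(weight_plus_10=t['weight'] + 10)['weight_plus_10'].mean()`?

group by sku, sum of weight:
      weight
sku         
A102      93
C201      77
add column weight_plus_10 = t['weight'] + 10:
      weight  weight_plus_10
sku                         
A102      93             103
C201      77              87
Reading off the mean of column 'weight_plus_10', we get 95.0.

95.0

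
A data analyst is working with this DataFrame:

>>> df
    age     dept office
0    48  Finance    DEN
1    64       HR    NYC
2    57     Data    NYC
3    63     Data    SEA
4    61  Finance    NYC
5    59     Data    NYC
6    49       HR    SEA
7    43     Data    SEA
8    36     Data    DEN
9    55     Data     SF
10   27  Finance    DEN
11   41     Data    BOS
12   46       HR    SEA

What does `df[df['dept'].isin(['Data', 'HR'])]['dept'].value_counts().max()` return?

filter rows where dept in ['Data', 'HR']:
    age  dept office
1    64    HR    NYC
2    57  Data    NYC
3    63  Data    SEA
5    59  Data    NYC
6    49    HR    SEA
7    43  Data    SEA
8    36  Data    DEN
9    55  Data     SF
11   41  Data    BOS
12   46    HR    SEA
value_counts of dept:
dept
Data    7
HR      3
Name: count, dtype: int64

7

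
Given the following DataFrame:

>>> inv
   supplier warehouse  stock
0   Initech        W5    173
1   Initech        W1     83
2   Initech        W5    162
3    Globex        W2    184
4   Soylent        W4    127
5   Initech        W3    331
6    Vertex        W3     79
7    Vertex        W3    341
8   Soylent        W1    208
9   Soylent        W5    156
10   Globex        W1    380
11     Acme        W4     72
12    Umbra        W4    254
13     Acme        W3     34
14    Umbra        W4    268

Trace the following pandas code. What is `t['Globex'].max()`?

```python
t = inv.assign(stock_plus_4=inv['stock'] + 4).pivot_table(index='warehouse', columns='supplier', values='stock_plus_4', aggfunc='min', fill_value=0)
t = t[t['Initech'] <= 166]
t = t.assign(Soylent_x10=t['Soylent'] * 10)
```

384

add column stock_plus_4 = inv['stock'] + 4:
   supplier warehouse  stock  stock_plus_4
0   Initech        W5    173           177
1   Initech        W1     83            87
2   Initech        W5    162           166
3    Globex        W2    184           188
4   Soylent        W4    127           131
5   Initech        W3    331           335
6    Vertex        W3     79            83
7    Vertex        W3    341           345
8   Soylent        W1    208           212
9   Soylent        W5    156           160
10   Globex        W1    380           384
11     Acme        W4     72            76
12    Umbra        W4    254           258
13     Acme        W3     34            38
14    Umbra        W4    268           272
pivot: rows=warehouse, cols=supplier, min(stock_plus_4):
supplier   Acme  Globex  Initech  Soylent  Umbra  Vertex
warehouse                                               
W1            0     384       87      212      0       0
W2            0     188        0        0      0       0
W3           38       0      335        0      0      83
W4           76       0        0      131    258       0
W5            0       0      166      160      0       0
filter rows where Initech <= 166:
supplier   Acme  Globex  Initech  Soylent  Umbra  Vertex
warehouse                                               
W1            0     384       87      212      0       0
W2            0     188        0        0      0       0
W4           76       0        0      131    258       0
W5            0       0      166      160      0       0
add column Soylent_x10 = t['Soylent'] * 10:
supplier   Acme  Globex  Initech  Soylent  Umbra  Vertex  Soylent_x10
warehouse                                                            
W1            0     384       87      212      0       0         2120
W2            0     188        0        0      0       0            0
W4           76       0        0      131    258       0         1310
W5            0       0      166      160      0       0         1600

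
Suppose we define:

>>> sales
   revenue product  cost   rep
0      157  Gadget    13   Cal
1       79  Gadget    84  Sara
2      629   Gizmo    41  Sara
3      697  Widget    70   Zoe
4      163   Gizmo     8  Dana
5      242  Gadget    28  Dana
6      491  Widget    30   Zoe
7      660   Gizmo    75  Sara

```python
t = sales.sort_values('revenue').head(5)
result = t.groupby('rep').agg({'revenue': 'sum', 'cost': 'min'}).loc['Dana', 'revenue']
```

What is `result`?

sort by revenue:
   revenue product  cost   rep
1       79  Gadget    84  Sara
0      157  Gadget    13   Cal
4      163   Gizmo     8  Dana
5      242  Gadget    28  Dana
6      491  Widget    30   Zoe
2      629   Gizmo    41  Sara
7      660   Gizmo    75  Sara
3      697  Widget    70   Zoe
take first 5 rows:
   revenue product  cost   rep
1       79  Gadget    84  Sara
0      157  Gadget    13   Cal
4      163   Gizmo     8  Dana
5      242  Gadget    28  Dana
6      491  Widget    30   Zoe
group by rep: sum(revenue), min(cost):
      revenue  cost
rep                
Cal       157    13
Dana      405     8
Sara       79    84
Zoe       491    30
So loc['Dana', 'revenue'] = 405.

405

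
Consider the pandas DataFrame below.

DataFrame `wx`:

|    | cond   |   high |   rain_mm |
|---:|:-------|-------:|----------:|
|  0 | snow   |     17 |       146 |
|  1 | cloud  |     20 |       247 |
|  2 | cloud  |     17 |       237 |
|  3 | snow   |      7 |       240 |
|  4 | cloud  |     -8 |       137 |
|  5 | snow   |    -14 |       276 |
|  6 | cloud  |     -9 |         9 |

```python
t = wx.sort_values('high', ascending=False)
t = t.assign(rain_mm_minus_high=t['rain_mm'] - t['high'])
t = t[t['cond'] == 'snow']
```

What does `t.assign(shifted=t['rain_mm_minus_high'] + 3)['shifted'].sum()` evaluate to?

661

sort by high descending:
    cond  high  rain_mm
1  cloud    20      247
0   snow    17      146
2  cloud    17      237
3   snow     7      240
4  cloud    -8      137
6  cloud    -9        9
5   snow   -14      276
add column rain_mm_minus_high = t['rain_mm'] - t['high']:
    cond  high  rain_mm  rain_mm_minus_high
1  cloud    20      247                 227
0   snow    17      146                 129
2  cloud    17      237                 220
3   snow     7      240                 233
4  cloud    -8      137                 145
6  cloud    -9        9                  18
5   snow   -14      276                 290
filter rows where cond == 'snow':
   cond  high  rain_mm  rain_mm_minus_high
0  snow    17      146                 129
3  snow     7      240                 233
5  snow   -14      276                 290
add column shifted = t['rain_mm_minus_high'] + 3:
   cond  high  rain_mm  rain_mm_minus_high  shifted
0  snow    17      146                 129      132
3  snow     7      240                 233      236
5  snow   -14      276                 290      293
The sum of column 'shifted' is 661.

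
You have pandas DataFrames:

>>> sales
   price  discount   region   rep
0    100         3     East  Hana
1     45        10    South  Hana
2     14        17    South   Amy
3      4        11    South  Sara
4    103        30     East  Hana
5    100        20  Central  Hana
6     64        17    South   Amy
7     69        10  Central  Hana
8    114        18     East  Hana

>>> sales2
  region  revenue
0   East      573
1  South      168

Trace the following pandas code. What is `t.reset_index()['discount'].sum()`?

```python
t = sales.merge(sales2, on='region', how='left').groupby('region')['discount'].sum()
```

136

merge on 'region' (how='left') → 9 rows:
   price  discount   region   rep  revenue
0    100         3     East  Hana    573.0
1     45        10    South  Hana    168.0
2     14        17    South   Amy    168.0
3      4        11    South  Sara    168.0
4    103        30     East  Hana    573.0
5    100        20  Central  Hana      NaN
6     64        17    South   Amy    168.0
7     69        10  Central  Hana      NaN
8    114        18     East  Hana    573.0
group by region, sum of discount:
region
Central    30
East       51
South      55
Name: discount, dtype: int64
reset_index():
    region  discount
0  Central        30
1     East        51
2    South        55
The sum of column 'discount' is 136.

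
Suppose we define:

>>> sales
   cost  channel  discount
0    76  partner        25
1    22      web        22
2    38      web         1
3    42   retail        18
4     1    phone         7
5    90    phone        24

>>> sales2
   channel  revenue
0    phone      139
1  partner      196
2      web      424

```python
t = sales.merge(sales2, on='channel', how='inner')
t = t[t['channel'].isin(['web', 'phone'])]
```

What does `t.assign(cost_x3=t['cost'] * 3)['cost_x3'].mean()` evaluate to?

merge on 'channel' (how='inner') → 5 rows:
   cost  channel  discount  revenue
0    76  partner        25      196
1    22      web        22      424
2    38      web         1      424
3     1    phone         7      139
4    90    phone        24      139
filter rows where channel in ['web', 'phone']:
   cost channel  discount  revenue
1    22     web        22      424
2    38     web         1      424
3     1   phone         7      139
4    90   phone        24      139
add column cost_x3 = t['cost'] * 3:
   cost channel  discount  revenue  cost_x3
1    22     web        22      424       66
2    38     web         1      424      114
3     1   phone         7      139        3
4    90   phone        24      139      270

113.25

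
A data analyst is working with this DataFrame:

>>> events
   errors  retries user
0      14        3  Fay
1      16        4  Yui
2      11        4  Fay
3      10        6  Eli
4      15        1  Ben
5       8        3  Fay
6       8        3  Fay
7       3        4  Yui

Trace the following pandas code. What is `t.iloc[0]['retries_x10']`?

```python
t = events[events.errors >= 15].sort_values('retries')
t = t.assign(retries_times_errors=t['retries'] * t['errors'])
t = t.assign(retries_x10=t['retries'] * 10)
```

filter rows where errors >= 15:
   errors  retries user
1      16        4  Yui
4      15        1  Ben
sort by retries:
   errors  retries user
4      15        1  Ben
1      16        4  Yui
add column retries_times_errors = t['retries'] * t['errors']:
   errors  retries user  retries_times_errors
4      15        1  Ben                    15
1      16        4  Yui                    64
add column retries_x10 = t['retries'] * 10:
   errors  retries user  retries_times_errors  retries_x10
4      15        1  Ben                    15           10
1      16        4  Yui                    64           40

10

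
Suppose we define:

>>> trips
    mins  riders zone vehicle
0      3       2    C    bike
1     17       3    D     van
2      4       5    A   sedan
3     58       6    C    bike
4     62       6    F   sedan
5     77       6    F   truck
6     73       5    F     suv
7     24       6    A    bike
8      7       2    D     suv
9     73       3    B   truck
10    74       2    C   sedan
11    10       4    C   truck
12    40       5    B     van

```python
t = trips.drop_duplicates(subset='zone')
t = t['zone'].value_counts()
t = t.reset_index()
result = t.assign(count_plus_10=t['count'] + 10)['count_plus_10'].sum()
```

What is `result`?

drop duplicate zone (keep=first):
   mins  riders zone vehicle
0     3       2    C    bike
1    17       3    D     van
2     4       5    A   sedan
4    62       6    F   sedan
9    73       3    B   truck
value_counts of zone:
zone
C    1
D    1
A    1
F    1
B    1
Name: count, dtype: int64
reset_index():
  zone  count
0    C      1
1    D      1
2    A      1
3    F      1
4    B      1
add column count_plus_10 = t['count'] + 10:
  zone  count  count_plus_10
0    C      1             11
1    D      1             11
2    A      1             11
3    F      1             11
4    B      1             11

55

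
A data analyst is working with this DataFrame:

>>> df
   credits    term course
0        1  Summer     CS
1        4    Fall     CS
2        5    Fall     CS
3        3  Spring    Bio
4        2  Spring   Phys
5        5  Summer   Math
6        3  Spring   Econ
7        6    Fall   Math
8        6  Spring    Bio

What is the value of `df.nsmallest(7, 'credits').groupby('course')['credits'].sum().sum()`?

23

take 7 rows with smallest credits:
   credits    term course
0        1  Summer     CS
4        2  Spring   Phys
3        3  Spring    Bio
6        3  Spring   Econ
1        4    Fall     CS
2        5    Fall     CS
5        5  Summer   Math
group by course, sum of credits:
course
Bio      3
CS      10
Econ     3
Math     5
Phys     2
Name: credits, dtype: int64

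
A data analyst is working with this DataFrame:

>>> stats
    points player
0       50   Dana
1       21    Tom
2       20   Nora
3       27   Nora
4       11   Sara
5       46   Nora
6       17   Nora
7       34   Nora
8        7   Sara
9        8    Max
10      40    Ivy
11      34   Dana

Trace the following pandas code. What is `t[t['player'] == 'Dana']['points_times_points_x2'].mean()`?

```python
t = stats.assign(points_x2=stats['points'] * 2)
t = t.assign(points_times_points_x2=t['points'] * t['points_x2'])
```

add column points_x2 = stats['points'] * 2:
    points player  points_x2
0       50   Dana        100
1       21    Tom         42
2       20   Nora         40
3       27   Nora         54
4       11   Sara         22
5       46   Nora         92
6       17   Nora         34
7       34   Nora         68
8        7   Sara         14
9        8    Max         16
10      40    Ivy         80
11      34   Dana         68
add column points_times_points_x2 = t['points'] * t['points_x2']:
    points player  points_x2  points_times_points_x2
0       50   Dana        100                    5000
1       21    Tom         42                     882
2       20   Nora         40                     800
3       27   Nora         54                    1458
4       11   Sara         22                     242
5       46   Nora         92                    4232
6       17   Nora         34                     578
7       34   Nora         68                    2312
8        7   Sara         14                      98
9        8    Max         16                     128
10      40    Ivy         80                    3200
11      34   Dana         68                    2312
filter rows where player == 'Dana':
    points player  points_x2  points_times_points_x2
0       50   Dana        100                    5000
11      34   Dana         68                    2312
So mean() = 3656.0.

3656.0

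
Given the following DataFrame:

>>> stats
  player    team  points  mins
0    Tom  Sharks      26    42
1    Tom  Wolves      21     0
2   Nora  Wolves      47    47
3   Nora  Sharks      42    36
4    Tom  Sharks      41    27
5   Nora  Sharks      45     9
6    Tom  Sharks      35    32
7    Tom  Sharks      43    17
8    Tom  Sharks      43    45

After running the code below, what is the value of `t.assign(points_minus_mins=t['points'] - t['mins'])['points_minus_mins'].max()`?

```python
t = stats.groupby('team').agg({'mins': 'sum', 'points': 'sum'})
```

67

group by team: sum(mins), sum(points):
        mins  points
team                
Sharks   208     275
Wolves    47      68
add column points_minus_mins = t['points'] - t['mins']:
        mins  points  points_minus_mins
team                                   
Sharks   208     275                 67
Wolves    47      68                 21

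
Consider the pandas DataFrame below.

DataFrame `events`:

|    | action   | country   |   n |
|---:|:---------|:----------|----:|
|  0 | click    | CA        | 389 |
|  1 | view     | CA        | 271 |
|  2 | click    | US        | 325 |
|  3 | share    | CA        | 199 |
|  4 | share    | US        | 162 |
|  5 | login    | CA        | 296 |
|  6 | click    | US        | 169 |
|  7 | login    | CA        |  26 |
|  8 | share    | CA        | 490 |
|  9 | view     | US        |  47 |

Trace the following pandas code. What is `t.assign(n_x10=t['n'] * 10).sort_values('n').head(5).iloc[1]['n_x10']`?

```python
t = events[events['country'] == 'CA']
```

1990

filter rows where country == 'CA':
  action country    n
0  click      CA  389
1   view      CA  271
3  share      CA  199
5  login      CA  296
7  login      CA   26
8  share      CA  490
add column n_x10 = t['n'] * 10:
  action country    n  n_x10
0  click      CA  389   3890
1   view      CA  271   2710
3  share      CA  199   1990
5  login      CA  296   2960
7  login      CA   26    260
8  share      CA  490   4900
sort by n:
  action country    n  n_x10
7  login      CA   26    260
3  share      CA  199   1990
1   view      CA  271   2710
5  login      CA  296   2960
0  click      CA  389   3890
8  share      CA  490   4900
take first 5 rows:
  action country    n  n_x10
7  login      CA   26    260
3  share      CA  199   1990
1   view      CA  271   2710
5  login      CA  296   2960
0  click      CA  389   3890
So iloc[1]['n_x10'] = 1990.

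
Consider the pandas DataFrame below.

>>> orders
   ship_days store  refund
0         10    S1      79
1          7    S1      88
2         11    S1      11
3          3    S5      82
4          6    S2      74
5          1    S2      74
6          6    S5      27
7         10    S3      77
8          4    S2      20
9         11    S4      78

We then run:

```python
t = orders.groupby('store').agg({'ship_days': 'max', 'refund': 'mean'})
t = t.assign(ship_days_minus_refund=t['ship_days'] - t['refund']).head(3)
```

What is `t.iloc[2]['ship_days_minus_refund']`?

-67.0

group by store: max(ship_days), mean(refund):
       ship_days     refund
store                      
S1            11  59.333333
S2             6  56.000000
S3            10  77.000000
S4            11  78.000000
S5             6  54.500000
add column ship_days_minus_refund = t['ship_days'] - t['refund']:
       ship_days     refund  ship_days_minus_refund
store                                              
S1            11  59.333333              -48.333333
S2             6  56.000000              -50.000000
S3            10  77.000000              -67.000000
S4            11  78.000000              -67.000000
S5             6  54.500000              -48.500000
take first 3 rows:
       ship_days     refund  ship_days_minus_refund
store                                              
S1            11  59.333333              -48.333333
S2             6  56.000000              -50.000000
S3            10  77.000000              -67.000000
The value at position 2, column 'ship_days_minus_refund' is -67.0.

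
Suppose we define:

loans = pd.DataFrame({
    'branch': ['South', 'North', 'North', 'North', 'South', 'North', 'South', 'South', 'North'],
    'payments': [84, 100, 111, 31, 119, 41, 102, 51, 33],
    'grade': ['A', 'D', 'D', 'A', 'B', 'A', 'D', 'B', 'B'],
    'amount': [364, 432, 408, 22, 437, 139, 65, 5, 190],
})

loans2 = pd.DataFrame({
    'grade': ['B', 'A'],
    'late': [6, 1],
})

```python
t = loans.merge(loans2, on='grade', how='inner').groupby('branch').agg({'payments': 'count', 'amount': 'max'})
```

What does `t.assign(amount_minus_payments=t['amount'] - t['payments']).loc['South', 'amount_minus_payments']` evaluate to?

merge on 'grade' (how='inner') → 6 rows:
  branch  payments grade  amount  late
0  South        84     A     364     1
1  North        31     A      22     1
2  South       119     B     437     6
3  North        41     A     139     1
4  South        51     B       5     6
5  North        33     B     190     6
group by branch: count(payments), max(amount):
        payments  amount
branch                  
North          3     190
South          3     437
add column amount_minus_payments = t['amount'] - t['payments']:
        payments  amount  amount_minus_payments
branch                                         
North          3     190                    187
South          3     437                    434
Finally, value at row 'South', column 'amount_minus_payments' = 434.

434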